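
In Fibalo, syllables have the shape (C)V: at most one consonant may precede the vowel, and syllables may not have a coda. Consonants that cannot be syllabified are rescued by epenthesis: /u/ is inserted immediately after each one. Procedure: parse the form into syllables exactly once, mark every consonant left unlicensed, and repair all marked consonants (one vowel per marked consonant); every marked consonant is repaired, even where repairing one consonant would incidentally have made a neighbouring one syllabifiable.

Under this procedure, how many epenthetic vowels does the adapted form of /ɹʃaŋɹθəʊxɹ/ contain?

5

The unsyllabifiable consonants are /ɹ/, /ŋ/, /ɹ/, /x/, /ɹ/; each receives one epenthetic vowel.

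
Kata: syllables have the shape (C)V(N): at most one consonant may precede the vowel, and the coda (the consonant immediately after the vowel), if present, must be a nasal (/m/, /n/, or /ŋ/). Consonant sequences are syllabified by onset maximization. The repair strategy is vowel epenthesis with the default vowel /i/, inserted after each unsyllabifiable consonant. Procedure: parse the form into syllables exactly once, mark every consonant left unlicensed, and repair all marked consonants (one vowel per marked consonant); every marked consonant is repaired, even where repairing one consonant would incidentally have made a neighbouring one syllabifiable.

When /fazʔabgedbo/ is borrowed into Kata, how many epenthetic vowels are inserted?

3

The unsyllabifiable consonants are /z/, /b/, /d/; each receives one epenthetic vowel.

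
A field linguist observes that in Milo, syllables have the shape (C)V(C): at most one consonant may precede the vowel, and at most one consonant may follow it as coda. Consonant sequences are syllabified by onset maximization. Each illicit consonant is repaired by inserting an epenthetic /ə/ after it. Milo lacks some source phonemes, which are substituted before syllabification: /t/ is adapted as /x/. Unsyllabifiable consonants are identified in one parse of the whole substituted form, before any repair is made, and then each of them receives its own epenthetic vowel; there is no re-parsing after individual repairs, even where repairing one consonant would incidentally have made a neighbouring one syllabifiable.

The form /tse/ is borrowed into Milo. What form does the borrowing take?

xəse

Substitution: /t/ → /x/, giving /xse/.
Syllabifying with onset maximization leaves /x/ stranded (at most one coda consonant is licensed; onsets are limited to one consonant).
Inserting the epenthetic vowel yields /x/ → /xə/.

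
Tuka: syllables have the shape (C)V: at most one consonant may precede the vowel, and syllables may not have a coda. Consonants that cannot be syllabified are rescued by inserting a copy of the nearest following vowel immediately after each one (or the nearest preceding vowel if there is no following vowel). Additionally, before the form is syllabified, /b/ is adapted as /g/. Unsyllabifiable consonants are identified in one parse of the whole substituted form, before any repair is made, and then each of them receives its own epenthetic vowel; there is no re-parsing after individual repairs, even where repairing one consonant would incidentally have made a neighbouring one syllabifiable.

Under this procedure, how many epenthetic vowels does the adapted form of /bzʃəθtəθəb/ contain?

4

After substitution the input is /gzʃəθtəθəg/.
The unsyllabifiable consonants are /g/, /z/, /θ/, /g/; each receives one epenthetic vowel.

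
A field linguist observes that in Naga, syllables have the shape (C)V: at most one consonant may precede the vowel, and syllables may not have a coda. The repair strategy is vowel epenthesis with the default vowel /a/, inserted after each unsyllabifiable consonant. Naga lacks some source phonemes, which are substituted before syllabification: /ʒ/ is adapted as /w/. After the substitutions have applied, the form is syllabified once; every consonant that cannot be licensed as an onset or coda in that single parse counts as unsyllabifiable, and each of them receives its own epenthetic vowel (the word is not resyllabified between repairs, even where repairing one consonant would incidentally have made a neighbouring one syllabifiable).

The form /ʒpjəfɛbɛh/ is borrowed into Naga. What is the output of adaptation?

wapajəfɛbɛha

Substitution: /ʒ/ → /w/, giving /wpjəfɛbɛh/.
The consonants /w/, /p/, /h/ cannot be parsed into a legal (C)V syllable (no codas are permitted; onsets are limited to one consonant).
Epenthesis after each stranded consonant: /w/ → /wa/, /p/ → /pa/, /h/ → /ha/.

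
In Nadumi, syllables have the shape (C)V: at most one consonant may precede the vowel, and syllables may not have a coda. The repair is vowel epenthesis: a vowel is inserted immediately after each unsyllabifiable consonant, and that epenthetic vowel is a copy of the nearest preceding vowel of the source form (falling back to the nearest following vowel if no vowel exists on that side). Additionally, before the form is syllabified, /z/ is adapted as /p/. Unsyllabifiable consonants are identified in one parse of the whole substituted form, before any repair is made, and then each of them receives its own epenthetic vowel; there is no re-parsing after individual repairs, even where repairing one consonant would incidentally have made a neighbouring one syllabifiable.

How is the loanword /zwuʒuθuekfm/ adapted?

Substitution: /z/ → /p/, giving /pwuʒuθuekfm/.
Under (C)V, the unsyllabifiable consonants are /p/, /k/, /f/, /m/ (no codas are permitted; onsets are limited to one consonant).
Epenthesis after each stranded consonant: /p/ → /pu/, /k/ → /ke/, /f/ → /fe/, /m/ → /me/.

puwuʒuθuekefeme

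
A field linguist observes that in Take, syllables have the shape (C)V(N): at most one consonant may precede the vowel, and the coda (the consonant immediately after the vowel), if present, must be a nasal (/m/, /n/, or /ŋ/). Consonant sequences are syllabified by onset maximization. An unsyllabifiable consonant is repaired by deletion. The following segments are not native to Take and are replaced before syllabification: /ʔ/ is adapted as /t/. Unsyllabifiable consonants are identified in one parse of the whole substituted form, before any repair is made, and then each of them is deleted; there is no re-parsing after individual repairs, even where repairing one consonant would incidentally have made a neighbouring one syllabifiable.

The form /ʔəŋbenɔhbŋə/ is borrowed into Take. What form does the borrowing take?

təŋbenɔŋə

Substitution: /ʔ/ → /t/, giving /təŋbenɔhbŋə/.
Under (C)V(N), the unsyllabifiable consonants are /h/, /b/ (only a nasal (/m/, /n/, or /ŋ/) is licensed in coda position; onsets are limited to one consonant).
Deletion applies to /h/, /b/.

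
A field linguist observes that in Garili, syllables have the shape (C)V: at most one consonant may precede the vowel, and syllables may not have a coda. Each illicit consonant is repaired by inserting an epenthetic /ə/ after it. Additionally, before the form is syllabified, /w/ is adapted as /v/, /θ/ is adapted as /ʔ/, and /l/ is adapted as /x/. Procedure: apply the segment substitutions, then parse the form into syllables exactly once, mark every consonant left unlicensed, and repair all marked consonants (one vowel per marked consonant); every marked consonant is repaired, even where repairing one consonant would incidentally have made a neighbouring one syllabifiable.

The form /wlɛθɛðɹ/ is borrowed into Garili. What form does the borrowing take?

Substitution: /w/ → /v/, /l/ → /x/, /θ/ → /ʔ/, giving /vxɛʔɛðɹ/.
Syllabifying with onset maximization leaves /v/, /ð/, /ɹ/ stranded (no codas are permitted; onsets are limited to one consonant).
Epenthesis after each stranded consonant: /v/ → /və/, /ð/ → /ðə/, /ɹ/ → /ɹə/.

vəxɛʔɛðəɹə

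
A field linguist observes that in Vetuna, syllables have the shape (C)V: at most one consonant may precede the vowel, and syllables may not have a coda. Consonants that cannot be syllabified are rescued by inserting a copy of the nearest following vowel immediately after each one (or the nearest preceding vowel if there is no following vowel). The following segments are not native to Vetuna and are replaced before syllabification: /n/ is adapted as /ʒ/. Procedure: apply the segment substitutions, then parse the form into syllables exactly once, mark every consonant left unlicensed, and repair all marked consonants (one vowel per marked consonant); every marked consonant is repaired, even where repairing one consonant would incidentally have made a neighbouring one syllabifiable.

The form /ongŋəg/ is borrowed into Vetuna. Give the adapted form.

oʒəgəŋəgə

Substitution: /n/ → /ʒ/, giving /oʒgŋəg/.
Syllabifying with onset maximization leaves /ʒ/, /g/, /g/ stranded (no codas are permitted; onsets are limited to one consonant).
Each unlicensed consonant becomes the onset of a new syllable: /ʒ/ → /ʒə/, /g/ → /gə/, /g/ → /gə/.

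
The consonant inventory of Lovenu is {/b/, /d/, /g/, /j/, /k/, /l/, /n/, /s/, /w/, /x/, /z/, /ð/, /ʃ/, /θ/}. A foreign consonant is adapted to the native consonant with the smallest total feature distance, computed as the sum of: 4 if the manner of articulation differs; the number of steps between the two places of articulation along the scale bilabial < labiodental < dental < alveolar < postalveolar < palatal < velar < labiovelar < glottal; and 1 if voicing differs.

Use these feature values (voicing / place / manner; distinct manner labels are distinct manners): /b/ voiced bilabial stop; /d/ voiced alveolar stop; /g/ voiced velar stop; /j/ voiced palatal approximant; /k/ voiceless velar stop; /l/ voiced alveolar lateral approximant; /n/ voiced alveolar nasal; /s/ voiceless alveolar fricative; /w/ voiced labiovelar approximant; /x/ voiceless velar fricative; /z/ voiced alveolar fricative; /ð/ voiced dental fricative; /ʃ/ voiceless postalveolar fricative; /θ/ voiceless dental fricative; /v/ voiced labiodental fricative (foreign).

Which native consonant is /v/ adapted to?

ð

/ð/ is closest: same manner (fricative), place distance 1 (labiodental→dental), same voicing; total 1. Next closest is /z/ at distance 2.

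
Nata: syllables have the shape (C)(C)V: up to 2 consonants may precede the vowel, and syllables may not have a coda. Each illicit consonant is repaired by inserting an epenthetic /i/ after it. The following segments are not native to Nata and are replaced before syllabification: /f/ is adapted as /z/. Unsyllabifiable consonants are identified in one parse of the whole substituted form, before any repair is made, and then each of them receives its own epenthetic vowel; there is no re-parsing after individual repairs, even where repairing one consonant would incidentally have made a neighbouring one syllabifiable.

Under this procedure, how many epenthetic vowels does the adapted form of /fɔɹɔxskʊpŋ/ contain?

After substitution the input is /zɔɹɔxskʊpŋ/.
The unsyllabifiable consonants are /x/, /p/, /ŋ/; each receives one epenthetic vowel.

3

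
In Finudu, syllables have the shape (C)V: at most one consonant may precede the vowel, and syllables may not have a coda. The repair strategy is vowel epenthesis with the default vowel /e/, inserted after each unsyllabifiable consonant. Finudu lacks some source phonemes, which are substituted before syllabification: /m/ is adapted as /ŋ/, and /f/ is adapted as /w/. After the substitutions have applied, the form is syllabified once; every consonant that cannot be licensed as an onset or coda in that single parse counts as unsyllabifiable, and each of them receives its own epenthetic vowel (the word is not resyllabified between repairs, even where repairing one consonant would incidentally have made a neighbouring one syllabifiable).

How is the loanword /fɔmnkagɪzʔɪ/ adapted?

wɔŋenekagɪzeʔɪ

Substitution: /f/ → /w/, /m/ → /ŋ/, giving /wɔŋnkagɪzʔɪ/.
Syllabifying with onset maximization leaves /ŋ/, /n/, /z/ stranded (no codas are permitted; onsets are limited to one consonant).
Each unlicensed consonant becomes the onset of a new syllable: /ŋ/ → /ŋe/, /n/ → /ne/, /z/ → /ze/.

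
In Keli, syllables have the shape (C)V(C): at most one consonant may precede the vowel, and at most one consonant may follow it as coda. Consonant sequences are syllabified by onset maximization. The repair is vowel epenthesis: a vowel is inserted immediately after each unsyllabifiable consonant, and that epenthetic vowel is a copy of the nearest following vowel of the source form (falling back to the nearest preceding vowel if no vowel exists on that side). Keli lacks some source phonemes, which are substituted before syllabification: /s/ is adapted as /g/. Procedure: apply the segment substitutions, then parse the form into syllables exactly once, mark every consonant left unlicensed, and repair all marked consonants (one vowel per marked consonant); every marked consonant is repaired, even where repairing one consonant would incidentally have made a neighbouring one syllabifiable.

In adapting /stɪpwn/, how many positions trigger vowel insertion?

After substitution the input is /gtɪpwn/.
The unsyllabifiable consonants are /g/, /w/, /n/; each receives one epenthetic vowel.

3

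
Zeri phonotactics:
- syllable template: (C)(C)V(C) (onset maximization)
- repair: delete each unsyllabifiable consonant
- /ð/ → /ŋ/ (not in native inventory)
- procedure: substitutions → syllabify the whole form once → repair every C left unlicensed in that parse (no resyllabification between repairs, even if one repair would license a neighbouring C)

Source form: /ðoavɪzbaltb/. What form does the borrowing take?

Substitution: /ð/ → /ŋ/, giving /ŋoavɪzbaltb/.
The consonants /t/, /b/ cannot be parsed into a legal (C)(C)V(C) syllable (at most one coda consonant is licensed; onsets may contain at most 2 consonants).
Deletion applies to /t/, /b/.

ŋoavɪzbal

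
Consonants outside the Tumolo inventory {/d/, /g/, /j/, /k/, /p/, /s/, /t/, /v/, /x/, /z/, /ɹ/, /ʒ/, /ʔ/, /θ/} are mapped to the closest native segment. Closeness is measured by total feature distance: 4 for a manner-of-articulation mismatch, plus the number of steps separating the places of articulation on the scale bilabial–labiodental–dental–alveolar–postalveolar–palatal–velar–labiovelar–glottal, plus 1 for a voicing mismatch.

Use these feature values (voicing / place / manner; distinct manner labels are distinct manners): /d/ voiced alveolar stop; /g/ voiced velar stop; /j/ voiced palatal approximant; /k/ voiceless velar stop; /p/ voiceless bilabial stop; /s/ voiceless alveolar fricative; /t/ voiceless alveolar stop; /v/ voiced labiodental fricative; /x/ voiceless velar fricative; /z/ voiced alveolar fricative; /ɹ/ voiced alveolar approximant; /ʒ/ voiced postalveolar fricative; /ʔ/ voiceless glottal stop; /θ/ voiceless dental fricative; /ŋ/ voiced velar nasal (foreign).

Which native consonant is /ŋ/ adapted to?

g

/g/ is closest: manner differs (nasal→stop, +4), place distance 0 (velar→velar), same voicing; total 4. Next closest is /j/ at distance 5.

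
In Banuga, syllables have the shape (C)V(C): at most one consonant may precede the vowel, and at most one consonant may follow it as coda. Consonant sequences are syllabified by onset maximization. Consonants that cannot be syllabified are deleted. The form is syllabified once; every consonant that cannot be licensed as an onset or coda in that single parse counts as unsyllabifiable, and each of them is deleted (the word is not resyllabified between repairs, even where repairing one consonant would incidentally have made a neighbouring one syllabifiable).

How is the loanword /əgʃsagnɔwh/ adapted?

əgsagnɔw

The consonants /ʃ/, /h/ cannot be parsed into a legal (C)V(C) syllable (at most one coda consonant is licensed; onsets are limited to one consonant).
Deleting the stranded consonants removes /ʃ/, /h/.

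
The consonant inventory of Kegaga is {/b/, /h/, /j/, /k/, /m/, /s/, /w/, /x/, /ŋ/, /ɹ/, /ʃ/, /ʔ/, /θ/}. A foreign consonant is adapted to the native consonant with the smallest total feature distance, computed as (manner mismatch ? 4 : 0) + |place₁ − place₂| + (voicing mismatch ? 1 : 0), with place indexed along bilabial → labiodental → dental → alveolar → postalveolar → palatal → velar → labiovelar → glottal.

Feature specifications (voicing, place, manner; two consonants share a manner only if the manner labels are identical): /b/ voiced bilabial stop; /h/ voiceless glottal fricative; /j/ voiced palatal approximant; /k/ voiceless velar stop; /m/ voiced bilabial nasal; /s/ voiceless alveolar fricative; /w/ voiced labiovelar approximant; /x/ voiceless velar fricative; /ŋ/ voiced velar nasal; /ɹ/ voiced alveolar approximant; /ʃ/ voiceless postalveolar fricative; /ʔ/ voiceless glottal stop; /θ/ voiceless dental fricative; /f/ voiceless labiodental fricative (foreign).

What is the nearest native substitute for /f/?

θ

/θ/ is closest: same manner (fricative), place distance 1 (labiodental→dental), same voicing; total 1. Next closest is /s/ at distance 2.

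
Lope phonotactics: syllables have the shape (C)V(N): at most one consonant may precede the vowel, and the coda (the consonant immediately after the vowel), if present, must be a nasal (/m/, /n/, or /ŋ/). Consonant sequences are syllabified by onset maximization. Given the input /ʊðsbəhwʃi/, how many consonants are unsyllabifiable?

Syllabifying with onset maximization leaves /ð/, /s/, /h/, /w/ stranded (only a nasal (/m/, /n/, or /ŋ/) is licensed in coda position; onsets are limited to one consonant).

4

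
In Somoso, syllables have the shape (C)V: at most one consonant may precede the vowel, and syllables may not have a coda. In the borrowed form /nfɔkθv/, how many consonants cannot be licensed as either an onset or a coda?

4

Under (C)V, the unsyllabifiable consonants are /n/, /k/, /θ/, /v/ (no codas are permitted; onsets are limited to one consonant).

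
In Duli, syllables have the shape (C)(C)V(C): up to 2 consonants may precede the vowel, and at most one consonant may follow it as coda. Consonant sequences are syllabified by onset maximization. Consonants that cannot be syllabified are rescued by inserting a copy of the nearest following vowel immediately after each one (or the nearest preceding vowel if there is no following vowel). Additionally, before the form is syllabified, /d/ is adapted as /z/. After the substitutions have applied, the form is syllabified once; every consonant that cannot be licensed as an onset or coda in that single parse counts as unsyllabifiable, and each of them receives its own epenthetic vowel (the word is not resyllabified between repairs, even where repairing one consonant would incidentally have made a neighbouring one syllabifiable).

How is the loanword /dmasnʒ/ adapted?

zmasnaʒa

Substitution: /d/ → /z/, giving /zmasnʒ/.
The consonants /n/, /ʒ/ cannot be parsed into a legal (C)(C)V(C) syllable (at most one coda consonant is licensed; onsets may contain at most 2 consonants).
Epenthesis after each stranded consonant: /n/ → /na/, /ʒ/ → /ʒa/.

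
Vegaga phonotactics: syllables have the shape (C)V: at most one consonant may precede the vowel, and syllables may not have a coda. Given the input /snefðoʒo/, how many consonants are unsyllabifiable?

Syllabifying with onset maximization leaves /s/, /f/ stranded (no codas are permitted; onsets are limited to one consonant).

2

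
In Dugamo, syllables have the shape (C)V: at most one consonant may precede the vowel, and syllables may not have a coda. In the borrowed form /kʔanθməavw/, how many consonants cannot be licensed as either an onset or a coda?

5

Syllabifying with onset maximization leaves /k/, /n/, /θ/, /v/, /w/ stranded (no codas are permitted; onsets are limited to one consonant).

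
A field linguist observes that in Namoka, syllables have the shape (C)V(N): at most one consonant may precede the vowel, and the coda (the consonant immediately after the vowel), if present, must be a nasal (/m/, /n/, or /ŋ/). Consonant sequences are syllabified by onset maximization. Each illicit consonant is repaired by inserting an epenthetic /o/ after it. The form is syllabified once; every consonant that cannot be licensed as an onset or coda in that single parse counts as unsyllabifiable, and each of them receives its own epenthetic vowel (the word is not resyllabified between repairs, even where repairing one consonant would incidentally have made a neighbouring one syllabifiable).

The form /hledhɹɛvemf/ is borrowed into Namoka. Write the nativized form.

The consonants /h/, /d/, /h/, /f/ cannot be parsed into a legal (C)V(N) syllable (only a nasal (/m/, /n/, or /ŋ/) is licensed in coda position; onsets are limited to one consonant).
Epenthesis after each stranded consonant: /h/ → /ho/, /d/ → /do/, /h/ → /ho/, /f/ → /fo/.

holedohoɹɛvemfo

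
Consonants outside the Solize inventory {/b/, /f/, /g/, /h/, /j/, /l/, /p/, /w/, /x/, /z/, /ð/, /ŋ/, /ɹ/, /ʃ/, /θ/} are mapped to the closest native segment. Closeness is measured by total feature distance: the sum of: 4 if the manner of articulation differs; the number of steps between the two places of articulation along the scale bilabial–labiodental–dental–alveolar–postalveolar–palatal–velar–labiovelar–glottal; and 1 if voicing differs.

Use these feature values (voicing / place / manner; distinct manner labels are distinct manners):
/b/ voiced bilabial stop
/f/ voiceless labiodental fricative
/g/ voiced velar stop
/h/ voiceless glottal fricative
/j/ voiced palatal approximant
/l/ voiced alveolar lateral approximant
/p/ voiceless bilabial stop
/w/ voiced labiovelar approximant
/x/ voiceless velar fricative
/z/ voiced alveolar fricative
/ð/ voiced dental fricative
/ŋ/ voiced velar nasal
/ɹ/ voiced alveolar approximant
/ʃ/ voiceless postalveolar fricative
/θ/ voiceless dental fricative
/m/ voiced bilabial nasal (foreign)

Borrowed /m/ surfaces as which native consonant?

/b/ is closest: manner differs (nasal→stop, +4), place distance 0 (bilabial→bilabial), same voicing; total 4. Next closest is /p/ at distance 5.

b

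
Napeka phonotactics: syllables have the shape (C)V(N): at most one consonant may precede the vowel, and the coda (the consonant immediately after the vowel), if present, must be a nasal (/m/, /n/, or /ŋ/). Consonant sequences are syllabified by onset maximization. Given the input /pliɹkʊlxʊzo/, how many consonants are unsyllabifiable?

The consonants /p/, /ɹ/, /l/ cannot be parsed into a legal (C)V(N) syllable (only a nasal (/m/, /n/, or /ŋ/) is licensed in coda position; onsets are limited to one consonant).

3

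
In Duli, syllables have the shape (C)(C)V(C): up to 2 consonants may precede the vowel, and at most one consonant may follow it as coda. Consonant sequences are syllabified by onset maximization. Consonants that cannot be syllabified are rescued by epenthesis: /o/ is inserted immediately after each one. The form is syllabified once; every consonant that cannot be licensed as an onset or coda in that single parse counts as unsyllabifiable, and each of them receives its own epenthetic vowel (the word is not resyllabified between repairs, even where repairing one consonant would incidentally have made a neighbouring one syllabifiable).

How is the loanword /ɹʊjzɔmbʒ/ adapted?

The consonants /b/, /ʒ/ cannot be parsed into a legal (C)(C)V(C) syllable (at most one coda consonant is licensed; onsets may contain at most 2 consonants).
Inserting the epenthetic vowel yields /b/ → /bo/, /ʒ/ → /ʒo/.

ɹʊjzɔmboʒo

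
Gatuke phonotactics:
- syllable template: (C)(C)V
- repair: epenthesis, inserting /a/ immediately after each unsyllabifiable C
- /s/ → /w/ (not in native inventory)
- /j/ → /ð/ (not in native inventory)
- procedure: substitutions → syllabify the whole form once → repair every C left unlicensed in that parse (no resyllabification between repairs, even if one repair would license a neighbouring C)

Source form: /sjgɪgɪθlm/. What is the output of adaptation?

waðgɪgɪθalama

Substitution: /s/ → /w/, /j/ → /ð/, giving /wðgɪgɪθlm/.
The consonants /w/, /θ/, /l/, /m/ cannot be parsed into a legal (C)(C)V syllable (no codas are permitted; onsets may contain at most 2 consonants).
Each unlicensed consonant becomes the onset of a new syllable: /w/ → /wa/, /θ/ → /θa/, /l/ → /la/, /m/ → /ma/.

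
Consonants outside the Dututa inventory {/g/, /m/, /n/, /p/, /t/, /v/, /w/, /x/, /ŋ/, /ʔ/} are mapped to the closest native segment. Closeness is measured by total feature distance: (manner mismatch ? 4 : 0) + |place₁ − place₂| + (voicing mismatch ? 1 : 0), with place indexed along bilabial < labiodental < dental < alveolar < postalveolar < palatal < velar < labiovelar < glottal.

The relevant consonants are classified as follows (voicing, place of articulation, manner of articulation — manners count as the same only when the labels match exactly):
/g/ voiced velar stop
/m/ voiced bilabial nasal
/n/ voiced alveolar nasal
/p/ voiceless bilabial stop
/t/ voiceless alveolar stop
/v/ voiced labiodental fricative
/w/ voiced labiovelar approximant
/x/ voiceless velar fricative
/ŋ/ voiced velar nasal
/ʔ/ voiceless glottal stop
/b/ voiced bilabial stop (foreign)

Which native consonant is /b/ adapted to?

/p/ is closest: same manner (stop), place distance 0 (bilabial→bilabial), voicing differs (+1); total 1. Next closest is /m/ at distance 4.

p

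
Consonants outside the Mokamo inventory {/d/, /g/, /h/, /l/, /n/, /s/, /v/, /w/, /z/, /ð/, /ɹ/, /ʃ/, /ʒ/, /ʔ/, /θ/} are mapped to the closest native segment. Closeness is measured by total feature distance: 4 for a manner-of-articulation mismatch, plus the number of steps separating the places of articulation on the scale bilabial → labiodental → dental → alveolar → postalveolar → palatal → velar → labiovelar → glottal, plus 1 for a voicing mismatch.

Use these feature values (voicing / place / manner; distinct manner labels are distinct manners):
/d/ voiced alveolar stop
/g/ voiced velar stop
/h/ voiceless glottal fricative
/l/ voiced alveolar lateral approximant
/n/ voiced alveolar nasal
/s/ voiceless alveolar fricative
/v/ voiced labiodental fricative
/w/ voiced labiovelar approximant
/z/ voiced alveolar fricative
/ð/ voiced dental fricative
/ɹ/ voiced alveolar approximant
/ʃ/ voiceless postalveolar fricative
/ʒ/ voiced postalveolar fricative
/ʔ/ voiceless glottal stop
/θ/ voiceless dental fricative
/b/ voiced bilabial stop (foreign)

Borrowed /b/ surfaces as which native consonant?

/d/ is closest: same manner (stop), place distance 3 (bilabial→alveolar), same voicing; total 3. Next closest is /v/ at distance 5.

d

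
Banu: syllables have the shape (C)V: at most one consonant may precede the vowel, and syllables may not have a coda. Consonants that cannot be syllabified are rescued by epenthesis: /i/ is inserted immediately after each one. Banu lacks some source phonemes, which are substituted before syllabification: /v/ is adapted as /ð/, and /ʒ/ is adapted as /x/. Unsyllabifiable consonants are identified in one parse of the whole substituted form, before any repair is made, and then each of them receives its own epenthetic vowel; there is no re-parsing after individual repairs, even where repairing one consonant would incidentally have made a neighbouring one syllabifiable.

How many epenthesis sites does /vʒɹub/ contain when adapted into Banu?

3

After substitution the input is /ðxɹub/.
The unsyllabifiable consonants are /ð/, /x/, /b/; each receives one epenthetic vowel.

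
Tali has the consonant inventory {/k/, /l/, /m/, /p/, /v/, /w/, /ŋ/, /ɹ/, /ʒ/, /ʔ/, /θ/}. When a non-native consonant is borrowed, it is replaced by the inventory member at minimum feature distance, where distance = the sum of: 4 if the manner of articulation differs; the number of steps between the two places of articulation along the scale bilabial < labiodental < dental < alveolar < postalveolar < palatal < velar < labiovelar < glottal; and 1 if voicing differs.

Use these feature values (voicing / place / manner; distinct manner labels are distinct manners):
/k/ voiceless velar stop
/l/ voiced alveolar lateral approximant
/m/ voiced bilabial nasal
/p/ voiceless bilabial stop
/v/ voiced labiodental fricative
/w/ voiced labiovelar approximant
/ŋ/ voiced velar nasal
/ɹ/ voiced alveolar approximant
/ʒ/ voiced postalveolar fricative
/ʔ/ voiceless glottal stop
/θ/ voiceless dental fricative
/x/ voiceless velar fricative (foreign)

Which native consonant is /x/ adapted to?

/ʒ/ is closest: same manner (fricative), place distance 2 (velar→postalveolar), voicing differs (+1); total 3. Next closest is /k/ at distance 4.

ʒ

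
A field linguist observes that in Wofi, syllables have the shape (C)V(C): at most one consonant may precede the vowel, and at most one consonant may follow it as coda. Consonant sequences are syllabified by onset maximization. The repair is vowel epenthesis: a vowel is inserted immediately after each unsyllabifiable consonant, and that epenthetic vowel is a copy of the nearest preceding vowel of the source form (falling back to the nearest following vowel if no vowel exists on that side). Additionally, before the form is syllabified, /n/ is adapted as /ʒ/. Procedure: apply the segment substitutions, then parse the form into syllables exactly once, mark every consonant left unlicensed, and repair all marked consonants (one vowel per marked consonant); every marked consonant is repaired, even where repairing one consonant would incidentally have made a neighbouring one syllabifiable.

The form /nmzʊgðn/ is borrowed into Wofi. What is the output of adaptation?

ʒʊmʊzʊgðʊʒʊ

Substitution: /n/ → /ʒ/, giving /ʒmzʊgðʒ/.
Under (C)V(C), the unsyllabifiable consonants are /ʒ/, /m/, /ð/, /ʒ/ (at most one coda consonant is licensed; onsets are limited to one consonant).
Epenthesis after each stranded consonant: /ʒ/ → /ʒʊ/, /m/ → /mʊ/, /ð/ → /ðʊ/, /ʒ/ → /ʒʊ/.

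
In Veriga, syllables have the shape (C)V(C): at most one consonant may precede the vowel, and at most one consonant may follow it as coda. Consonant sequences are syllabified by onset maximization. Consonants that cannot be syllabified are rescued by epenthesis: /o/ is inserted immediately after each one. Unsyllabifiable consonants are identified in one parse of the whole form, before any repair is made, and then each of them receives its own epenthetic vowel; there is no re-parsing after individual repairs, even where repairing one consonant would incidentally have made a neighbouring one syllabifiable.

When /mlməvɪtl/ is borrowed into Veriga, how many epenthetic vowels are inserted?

The unsyllabifiable consonants are /m/, /l/, /l/; each receives one epenthetic vowel.

3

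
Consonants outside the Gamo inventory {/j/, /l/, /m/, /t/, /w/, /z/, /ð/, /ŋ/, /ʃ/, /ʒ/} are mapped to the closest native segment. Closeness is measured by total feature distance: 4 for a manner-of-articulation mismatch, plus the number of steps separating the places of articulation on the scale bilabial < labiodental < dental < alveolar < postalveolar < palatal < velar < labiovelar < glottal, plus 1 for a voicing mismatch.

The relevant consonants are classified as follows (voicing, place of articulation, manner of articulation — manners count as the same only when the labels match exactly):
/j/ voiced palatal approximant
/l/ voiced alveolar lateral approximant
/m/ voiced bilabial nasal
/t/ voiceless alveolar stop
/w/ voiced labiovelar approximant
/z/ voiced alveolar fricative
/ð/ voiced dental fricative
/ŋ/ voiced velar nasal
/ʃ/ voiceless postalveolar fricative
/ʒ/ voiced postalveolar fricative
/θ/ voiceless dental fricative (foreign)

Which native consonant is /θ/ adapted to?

/ð/ is closest: same manner (fricative), place distance 0 (dental→dental), voicing differs (+1); total 1. Next closest is /z/ at distance 2.

ð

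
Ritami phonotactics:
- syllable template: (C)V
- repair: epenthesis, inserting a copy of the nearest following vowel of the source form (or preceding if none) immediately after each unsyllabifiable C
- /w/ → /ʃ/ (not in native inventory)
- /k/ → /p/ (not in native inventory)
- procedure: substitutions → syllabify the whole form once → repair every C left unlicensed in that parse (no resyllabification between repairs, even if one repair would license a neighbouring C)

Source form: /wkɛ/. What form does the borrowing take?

ʃɛpɛ

Substitution: /w/ → /ʃ/, /k/ → /p/, giving /ʃpɛ/.
The consonants /ʃ/ cannot be parsed into a legal (C)V syllable (no codas are permitted; onsets are limited to one consonant).
Inserting the epenthetic vowel yields /ʃ/ → /ʃɛ/.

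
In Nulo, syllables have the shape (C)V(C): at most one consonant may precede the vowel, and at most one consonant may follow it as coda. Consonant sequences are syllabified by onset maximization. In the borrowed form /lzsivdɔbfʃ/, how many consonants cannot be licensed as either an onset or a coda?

4

Under (C)V(C), the unsyllabifiable consonants are /l/, /z/, /f/, /ʃ/ (at most one coda consonant is licensed; onsets are limited to one consonant).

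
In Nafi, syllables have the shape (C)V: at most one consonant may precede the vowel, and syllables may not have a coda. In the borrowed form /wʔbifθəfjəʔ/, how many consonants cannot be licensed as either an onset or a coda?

Syllabifying with onset maximization leaves /w/, /ʔ/, /f/, /f/, /ʔ/ stranded (no codas are permitted; onsets are limited to one consonant).

5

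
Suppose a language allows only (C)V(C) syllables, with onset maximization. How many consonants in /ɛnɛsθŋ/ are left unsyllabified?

2

Under (C)V(C), the unsyllabifiable consonants are /θ/, /ŋ/ (at most one coda consonant is licensed; onsets are limited to one consonant).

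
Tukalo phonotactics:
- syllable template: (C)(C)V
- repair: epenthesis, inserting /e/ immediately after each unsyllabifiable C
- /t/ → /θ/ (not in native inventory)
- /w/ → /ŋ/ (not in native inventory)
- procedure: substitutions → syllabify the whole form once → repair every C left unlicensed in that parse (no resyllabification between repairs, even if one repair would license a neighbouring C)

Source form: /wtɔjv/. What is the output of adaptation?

ŋθɔjeve

Substitution: /w/ → /ŋ/, /t/ → /θ/, giving /ŋθɔjv/.
Under (C)(C)V, the unsyllabifiable consonants are /j/, /v/ (no codas are permitted; onsets may contain at most 2 consonants).
Each unlicensed consonant becomes the onset of a new syllable: /j/ → /je/, /v/ → /ve/.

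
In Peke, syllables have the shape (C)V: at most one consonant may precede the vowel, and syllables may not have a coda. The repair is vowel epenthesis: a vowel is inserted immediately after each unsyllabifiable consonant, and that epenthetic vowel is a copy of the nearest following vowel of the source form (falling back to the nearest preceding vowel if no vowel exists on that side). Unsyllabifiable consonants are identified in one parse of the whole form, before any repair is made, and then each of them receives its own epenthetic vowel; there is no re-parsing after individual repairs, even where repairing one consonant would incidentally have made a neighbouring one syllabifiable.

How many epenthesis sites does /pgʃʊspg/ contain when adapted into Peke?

The unsyllabifiable consonants are /p/, /g/, /s/, /p/, /g/; each receives one epenthetic vowel.

5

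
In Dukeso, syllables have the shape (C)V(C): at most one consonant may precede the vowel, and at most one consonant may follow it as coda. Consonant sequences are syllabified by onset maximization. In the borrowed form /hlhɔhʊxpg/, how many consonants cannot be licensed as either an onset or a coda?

Under (C)V(C), the unsyllabifiable consonants are /h/, /l/, /p/, /g/ (at most one coda consonant is licensed; onsets are limited to one consonant).

4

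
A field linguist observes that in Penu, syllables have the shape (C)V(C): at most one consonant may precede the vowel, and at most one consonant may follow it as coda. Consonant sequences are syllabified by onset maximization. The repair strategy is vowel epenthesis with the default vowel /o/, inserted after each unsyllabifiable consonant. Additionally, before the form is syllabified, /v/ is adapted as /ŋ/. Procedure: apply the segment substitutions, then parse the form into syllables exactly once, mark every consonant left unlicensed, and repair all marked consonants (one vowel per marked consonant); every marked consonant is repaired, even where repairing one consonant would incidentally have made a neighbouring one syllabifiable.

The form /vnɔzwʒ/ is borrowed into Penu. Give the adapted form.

Substitution: /v/ → /ŋ/, giving /ŋnɔzwʒ/.
Syllabifying with onset maximization leaves /ŋ/, /w/, /ʒ/ stranded (at most one coda consonant is licensed; onsets are limited to one consonant).
Epenthesis after each stranded consonant: /ŋ/ → /ŋo/, /w/ → /wo/, /ʒ/ → /ʒo/.

ŋonɔzwoʒo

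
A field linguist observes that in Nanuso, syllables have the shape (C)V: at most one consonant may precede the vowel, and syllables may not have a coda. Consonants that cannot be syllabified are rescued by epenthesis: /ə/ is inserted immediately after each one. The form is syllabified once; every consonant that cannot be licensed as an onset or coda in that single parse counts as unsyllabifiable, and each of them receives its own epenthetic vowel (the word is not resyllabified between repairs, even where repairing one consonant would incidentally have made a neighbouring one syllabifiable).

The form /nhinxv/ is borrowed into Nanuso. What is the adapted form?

nəhinəxəvə

The consonants /n/, /n/, /x/, /v/ cannot be parsed into a legal (C)V syllable (no codas are permitted; onsets are limited to one consonant).
Inserting the epenthetic vowel yields /n/ → /nə/, /n/ → /nə/, /x/ → /xə/, /v/ → /və/.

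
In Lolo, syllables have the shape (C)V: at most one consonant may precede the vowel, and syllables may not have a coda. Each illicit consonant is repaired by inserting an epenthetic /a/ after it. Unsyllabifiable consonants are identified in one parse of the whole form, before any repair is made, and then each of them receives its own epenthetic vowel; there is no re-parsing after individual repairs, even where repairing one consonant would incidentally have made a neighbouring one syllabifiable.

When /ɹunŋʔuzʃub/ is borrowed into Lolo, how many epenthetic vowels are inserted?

4

The unsyllabifiable consonants are /n/, /ŋ/, /z/, /b/; each receives one epenthetic vowel.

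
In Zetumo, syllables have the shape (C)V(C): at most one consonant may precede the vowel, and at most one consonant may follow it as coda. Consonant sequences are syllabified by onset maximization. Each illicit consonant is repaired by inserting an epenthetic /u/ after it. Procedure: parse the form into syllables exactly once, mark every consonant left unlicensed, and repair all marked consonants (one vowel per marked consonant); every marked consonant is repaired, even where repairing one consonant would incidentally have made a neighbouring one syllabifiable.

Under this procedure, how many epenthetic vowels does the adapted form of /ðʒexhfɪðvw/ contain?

The unsyllabifiable consonants are /ð/, /h/, /v/, /w/; each receives one epenthetic vowel.

4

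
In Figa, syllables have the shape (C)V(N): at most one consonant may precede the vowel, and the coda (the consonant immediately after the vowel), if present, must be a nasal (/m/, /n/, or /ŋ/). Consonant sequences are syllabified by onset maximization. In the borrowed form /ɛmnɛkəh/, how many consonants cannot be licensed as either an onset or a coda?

The consonants /h/ cannot be parsed into a legal (C)V(N) syllable (only a nasal (/m/, /n/, or /ŋ/) is licensed in coda position; onsets are limited to one consonant).

1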